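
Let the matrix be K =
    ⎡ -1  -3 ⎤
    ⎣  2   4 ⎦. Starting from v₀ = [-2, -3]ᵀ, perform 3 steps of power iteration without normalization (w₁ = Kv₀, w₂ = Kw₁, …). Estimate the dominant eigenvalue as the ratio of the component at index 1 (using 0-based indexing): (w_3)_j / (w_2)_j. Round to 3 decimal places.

λ ≈ 2.238

w1 = Kv₀ = ((-1)·(-2) + (-3)·(-3); 2·(-2) + 4·(-3)) = (11, -16)
w2 = Kw1 = ((-1)·11 + (-3)·(-16); 2·11 + 4·(-16)) = (37, -42)
w3 = Kw2 = (89, -94)
Ratio at component: -94 / -42 = 2.238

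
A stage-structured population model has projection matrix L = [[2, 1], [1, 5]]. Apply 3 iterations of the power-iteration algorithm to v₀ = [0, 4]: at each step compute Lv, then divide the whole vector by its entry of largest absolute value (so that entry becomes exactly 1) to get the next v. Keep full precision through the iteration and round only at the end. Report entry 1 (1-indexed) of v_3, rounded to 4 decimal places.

Lv0 = (4.00000, 20.00000); divide by 20.00000 → v1 = (0.20000, 1.00000)
Lv1 = (1.40000, 5.20000); divide by 5.20000 → v2 = (0.26923, 1.00000)
Lv2 = (1.53846, 5.26923); divide by 5.26923 → v3 = (0.29197, 1.00000)
Requested entry of v3: 160/548 = 0.2920

0.2920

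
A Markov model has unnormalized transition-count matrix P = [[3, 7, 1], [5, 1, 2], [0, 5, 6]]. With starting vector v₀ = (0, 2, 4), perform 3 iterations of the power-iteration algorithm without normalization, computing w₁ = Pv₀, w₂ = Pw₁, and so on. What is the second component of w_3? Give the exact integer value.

w1 = Pv₀ = (3·0 + 7·2 + 1·4; 5·0 + 1·2 + 2·4; 0·0 + 5·2 + 6·4) = (18, 10, 34)
w2 = Pw1 = (3·18 + 7·10 + 1·34; 5·18 + 1·10 + 2·34; 0·18 + 5·10 + 6·34) = (158, 168, 254)
w3 = Pw2 = (1904, 1466, 2364)
The requested component of w3 is 1466.

1466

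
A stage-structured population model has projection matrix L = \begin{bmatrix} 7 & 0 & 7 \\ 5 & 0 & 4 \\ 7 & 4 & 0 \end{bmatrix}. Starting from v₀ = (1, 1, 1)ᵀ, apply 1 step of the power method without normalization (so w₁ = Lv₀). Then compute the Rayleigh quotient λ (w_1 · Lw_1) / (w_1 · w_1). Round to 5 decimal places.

w1 = Lv₀ = (7·1 + 0·1 + 7·1; 5·1 + 0·1 + 4·1; 7·1 + 4·1 + 0·1) = (14, 9, 11)
Lw1 = (175, 114, 134)
w1·Lw1 = 14·175 + 9·114 + 11·134 = 4950; w1·w1 = 14·14 + 9·9 + 11·11 = 398
λ ≈ 4950/398 = 12.43719

12.43719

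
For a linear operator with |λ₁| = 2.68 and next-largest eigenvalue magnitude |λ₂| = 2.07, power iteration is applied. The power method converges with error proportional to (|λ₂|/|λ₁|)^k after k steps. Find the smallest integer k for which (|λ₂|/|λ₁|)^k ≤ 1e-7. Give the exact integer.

|λ₂/λ₁| = 2.07/2.68 = 0.77239
Need k ≥ ln(1e-7) / ln(0.77239) = -16.1181 / -0.2583 ≈ 62.408
Smallest integer k satisfying the bound: 63

63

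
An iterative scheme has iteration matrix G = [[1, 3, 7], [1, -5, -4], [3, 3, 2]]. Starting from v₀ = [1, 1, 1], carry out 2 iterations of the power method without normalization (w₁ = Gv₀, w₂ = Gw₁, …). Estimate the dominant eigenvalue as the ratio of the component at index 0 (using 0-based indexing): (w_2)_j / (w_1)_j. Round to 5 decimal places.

λ ≈ 3.90909

w1 = Gv₀ = (11, -8, 8)
w2 = Gw1 = (43, 19, 25)
Ratio at component: 43 / 11 = 3.90909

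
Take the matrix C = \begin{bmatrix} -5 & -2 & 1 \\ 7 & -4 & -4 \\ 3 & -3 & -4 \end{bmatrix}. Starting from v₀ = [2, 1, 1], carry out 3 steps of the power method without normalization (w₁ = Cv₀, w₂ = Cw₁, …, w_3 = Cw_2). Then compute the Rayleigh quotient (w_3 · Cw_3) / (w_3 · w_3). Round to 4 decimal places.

w1 = Cv₀ = ((-5)·2 + (-2)·1 + 1·1; 7·2 + (-4)·1 + (-4)·1; 3·2 + (-3)·1 + (-4)·1) = (-11, 6, -1)
w2 = Cw1 = ((-5)·(-11) + (-2)·6 + 1·(-1); 7·(-11) + (-4)·6 + (-4)·(-1); 3·(-11) + (-3)·6 + (-4)·(-1)) = (42, -97, -47)
w3 = Cw2 = (-63, 870, 605)
Cw3 = (-820, -6341, -5219)
w3·Cw3 = (-63)·(-820) + 870·(-6341) + 605·(-5219) = -8622505; w3·w3 = (-63)·(-63) + 870·870 + 605·605 = 1126894
λ ≈ -8622505/1126894 = -7.6516

-7.6516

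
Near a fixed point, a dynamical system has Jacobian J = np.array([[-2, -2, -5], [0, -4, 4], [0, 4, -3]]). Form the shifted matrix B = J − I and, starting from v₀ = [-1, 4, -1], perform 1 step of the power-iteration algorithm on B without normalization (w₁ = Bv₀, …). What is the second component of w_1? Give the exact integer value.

-24

B = J − I has rows (-3, -2, -5); (0, -5, 4); (0, 4, -4)
w1 = Bv₀ = ((-3)·(-1) + (-2)·4 + (-5)·(-1); 0·(-1) + (-5)·4 + 4·(-1); 0·(-1) + 4·4 + (-4)·(-1)) = (0, -24, 20)
Requested component of w1: -24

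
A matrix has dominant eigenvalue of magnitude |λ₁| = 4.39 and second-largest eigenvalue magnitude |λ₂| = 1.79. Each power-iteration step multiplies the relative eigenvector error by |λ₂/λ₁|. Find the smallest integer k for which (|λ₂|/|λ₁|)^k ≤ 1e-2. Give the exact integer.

|λ₂/λ₁| = 1.79/4.39 = 0.40774
Need k ≥ ln(1e-2) / ln(0.40774) = -4.6052 / -0.8971 ≈ 5.133
Smallest integer k satisfying the bound: 6

6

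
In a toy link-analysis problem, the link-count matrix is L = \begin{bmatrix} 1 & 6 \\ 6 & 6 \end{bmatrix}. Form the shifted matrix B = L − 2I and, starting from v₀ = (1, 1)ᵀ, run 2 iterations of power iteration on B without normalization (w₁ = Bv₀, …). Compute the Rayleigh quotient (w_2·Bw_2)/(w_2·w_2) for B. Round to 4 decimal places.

B = L − 2I has rows (-1, 6); (6, 4)
w1 = Bv₀ = (5, 10)
w2 = Bw1 = (55, 70)
Bw2 = (365, 610)
w2·Bw2 = 62775; w2·w2 = 7925; μ ≈ 62775/7925 = 7.9211

μ ≈ 7.9211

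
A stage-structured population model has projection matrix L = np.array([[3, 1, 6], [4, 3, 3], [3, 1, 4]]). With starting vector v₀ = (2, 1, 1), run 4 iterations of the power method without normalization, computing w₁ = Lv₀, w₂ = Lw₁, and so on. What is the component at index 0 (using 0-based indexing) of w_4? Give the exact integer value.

w1 = Lv₀ = (3·2 + 1·1 + 6·1; 4·2 + 3·1 + 3·1; 3·2 + 1·1 + 4·1) = (13, 14, 11)
w2 = Lw1 = (3·13 + 1·14 + 6·11; 4·13 + 3·14 + 3·11; 3·13 + 1·14 + 4·11) = (119, 127, 97)
w3 = Lw2 = (1066, 1148, 872)
w4 = Lw3 = (9578, 10324, 7834)
The requested component of w4 is 9578.

9578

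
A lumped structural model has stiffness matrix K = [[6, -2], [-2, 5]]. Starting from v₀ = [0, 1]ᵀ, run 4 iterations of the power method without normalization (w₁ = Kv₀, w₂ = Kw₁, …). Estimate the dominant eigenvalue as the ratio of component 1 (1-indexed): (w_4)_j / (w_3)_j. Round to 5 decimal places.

λ ≈ 7.98947

w1 = Kv₀ = (6·0 + (-2)·1; (-2)·0 + 5·1) = (-2, 5)
w2 = Kw1 = (6·(-2) + (-2)·5; (-2)·(-2) + 5·5) = (-22, 29)
w3 = Kw2 = (-190, 189)
w4 = Kw3 = (-1518, 1325)
Ratio at component: -1518 / -190 = 7.98947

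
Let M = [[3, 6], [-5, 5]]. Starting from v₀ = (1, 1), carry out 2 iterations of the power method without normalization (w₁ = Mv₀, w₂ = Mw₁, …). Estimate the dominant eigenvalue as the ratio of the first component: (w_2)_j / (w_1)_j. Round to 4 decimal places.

w1 = Mv₀ = (3·1 + 6·1; (-5)·1 + 5·1) = (9, 0)
w2 = Mw1 = (3·9 + 6·0; (-5)·9 + 5·0) = (27, -45)
Ratio at component: 27 / 9 = 3.0000

λ ≈ 3.0000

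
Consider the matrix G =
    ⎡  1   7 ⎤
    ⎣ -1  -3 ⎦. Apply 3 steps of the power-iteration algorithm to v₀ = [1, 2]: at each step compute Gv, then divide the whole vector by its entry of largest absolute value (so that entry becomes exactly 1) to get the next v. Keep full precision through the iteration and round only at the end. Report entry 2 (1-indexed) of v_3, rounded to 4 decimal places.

Gv0 = (15.00000, -7.00000); divide by 15.00000 → v1 = (1.00000, -0.46667)
Gv1 = (-2.26667, 0.40000); divide by -2.26667 → v2 = (1.00000, -0.17647)
Gv2 = (-0.23529, -0.47059); divide by -0.47059 → v3 = (0.50000, 1.00000)
Requested entry of v3: 16/16 = 1.0000

1.0000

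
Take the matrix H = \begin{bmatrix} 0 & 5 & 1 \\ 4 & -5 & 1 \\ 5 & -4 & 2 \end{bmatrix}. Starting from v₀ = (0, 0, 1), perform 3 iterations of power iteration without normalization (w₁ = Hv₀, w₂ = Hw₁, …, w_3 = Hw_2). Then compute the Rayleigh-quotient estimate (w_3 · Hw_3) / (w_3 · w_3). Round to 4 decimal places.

0.3813

w1 = Hv₀ = (1, 1, 2)
w2 = Hw1 = (7, 1, 5)
w3 = Hw2 = (10, 28, 41)
Hw3 = (181, -59, 20)
w3·Hw3 = 10·181 + 28·(-59) + 41·20 = 978; w3·w3 = 10·10 + 28·28 + 41·41 = 2565
λ ≈ 978/2565 = 0.3813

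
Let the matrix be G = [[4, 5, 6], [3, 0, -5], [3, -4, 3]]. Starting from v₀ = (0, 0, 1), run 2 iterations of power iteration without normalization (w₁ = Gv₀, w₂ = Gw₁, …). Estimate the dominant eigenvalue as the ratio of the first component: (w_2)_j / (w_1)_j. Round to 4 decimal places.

λ ≈ 2.8333

w1 = Gv₀ = (4·0 + 5·0 + 6·1; 3·0 + 0·0 + (-5)·1; 3·0 + (-4)·0 + 3·1) = (6, -5, 3)
w2 = Gw1 = (4·6 + 5·(-5) + 6·3; 3·6 + 0·(-5) + (-5)·3; 3·6 + (-4)·(-5) + 3·3) = (17, 3, 47)
Ratio at component: 17 / 6 = 2.8333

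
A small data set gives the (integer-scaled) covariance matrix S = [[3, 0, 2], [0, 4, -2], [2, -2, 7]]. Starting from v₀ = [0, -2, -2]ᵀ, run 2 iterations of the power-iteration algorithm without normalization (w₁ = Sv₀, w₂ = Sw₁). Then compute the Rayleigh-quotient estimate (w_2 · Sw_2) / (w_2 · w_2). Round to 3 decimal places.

w1 = Sv₀ = (3·0 + 0·(-2) + 2·(-2); 0·0 + 4·(-2) + (-2)·(-2); 2·0 + (-2)·(-2) + 7·(-2)) = (-4, -4, -10)
w2 = Sw1 = (3·(-4) + 0·(-4) + 2·(-10); 0·(-4) + 4·(-4) + (-2)·(-10); 2·(-4) + (-2)·(-4) + 7·(-10)) = (-32, 4, -70)
Sw2 = (-236, 156, -562)
w2·Sw2 = (-32)·(-236) + 4·156 + (-70)·(-562) = 47516; w2·w2 = (-32)·(-32) + 4·4 + (-70)·(-70) = 5940
λ ≈ 47516/5940 = 7.999

7.999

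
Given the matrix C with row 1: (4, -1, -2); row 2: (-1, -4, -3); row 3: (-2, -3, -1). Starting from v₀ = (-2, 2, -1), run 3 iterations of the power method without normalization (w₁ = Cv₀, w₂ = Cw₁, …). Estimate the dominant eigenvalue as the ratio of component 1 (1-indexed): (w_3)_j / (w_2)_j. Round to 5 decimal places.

6.77778

w1 = Cv₀ = (-8, -3, -1)
w2 = Cw1 = (-27, 23, 26)
w3 = Cw2 = (-183, -143, -41)
Ratio at component: -183 / -27 = 6.77778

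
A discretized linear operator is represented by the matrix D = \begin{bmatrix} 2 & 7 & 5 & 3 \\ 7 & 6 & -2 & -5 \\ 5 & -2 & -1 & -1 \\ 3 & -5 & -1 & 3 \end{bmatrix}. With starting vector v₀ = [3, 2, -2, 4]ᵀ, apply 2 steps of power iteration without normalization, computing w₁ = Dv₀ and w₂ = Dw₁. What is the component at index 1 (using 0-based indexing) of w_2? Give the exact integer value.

173

w1 = Dv₀ = (2·3 + 7·2 + 5·(-2) + 3·4; 7·3 + 6·2 + (-2)·(-2) + (-5)·4; 5·3 + (-2)·2 + (-1)·(-2) + (-1)·4; 3·3 + (-5)·2 + (-1)·(-2) + 3·4) = (22, 17, 9, 13)
w2 = Dw1 = (2·22 + 7·17 + 5·9 + 3·13; 7·22 + 6·17 + (-2)·9 + (-5)·13; 5·22 + (-2)·17 + (-1)·9 + (-1)·13; 3·22 + (-5)·17 + (-1)·9 + 3·13) = (247, 173, 54, 11)
The requested component of w2 is 173.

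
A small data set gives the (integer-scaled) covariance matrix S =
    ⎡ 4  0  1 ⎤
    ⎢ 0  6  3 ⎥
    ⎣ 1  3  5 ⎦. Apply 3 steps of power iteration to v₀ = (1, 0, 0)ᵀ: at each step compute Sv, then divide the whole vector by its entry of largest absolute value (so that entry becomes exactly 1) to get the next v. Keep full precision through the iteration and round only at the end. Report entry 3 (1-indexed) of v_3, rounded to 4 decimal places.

Sv0 = (4.00000, 0.00000, 1.00000); divide by 4.00000 → v1 = (1.00000, 0.00000, 0.25000)
Sv1 = (4.25000, 0.75000, 2.25000); divide by 4.25000 → v2 = (1.00000, 0.17647, 0.52941)
Sv2 = (4.52941, 2.64706, 4.17647); divide by 4.52941 → v3 = (1.00000, 0.58442, 0.92208)
Requested entry of v3: 71/77 = 0.9221

0.9221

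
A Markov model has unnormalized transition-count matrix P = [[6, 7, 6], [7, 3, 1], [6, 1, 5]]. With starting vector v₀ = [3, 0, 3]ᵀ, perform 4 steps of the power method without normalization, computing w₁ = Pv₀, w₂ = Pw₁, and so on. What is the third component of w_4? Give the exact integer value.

85446

w1 = Pv₀ = (6·3 + 7·0 + 6·3; 7·3 + 3·0 + 1·3; 6·3 + 1·0 + 5·3) = (36, 24, 33)
w2 = Pw1 = (6·36 + 7·24 + 6·33; 7·36 + 3·24 + 1·33; 6·36 + 1·24 + 5·33) = (582, 357, 405)
w3 = Pw2 = (8421, 5550, 5874)
w4 = Pw3 = (124620, 81471, 85446)
The requested component of w4 is 85446.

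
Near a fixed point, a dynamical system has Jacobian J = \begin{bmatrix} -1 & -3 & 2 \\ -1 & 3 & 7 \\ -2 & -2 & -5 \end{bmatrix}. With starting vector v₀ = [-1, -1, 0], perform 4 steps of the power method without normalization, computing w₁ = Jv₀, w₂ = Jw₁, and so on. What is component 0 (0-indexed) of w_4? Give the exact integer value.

w1 = Jv₀ = ((-1)·(-1) + (-3)·(-1) + 2·0; (-1)·(-1) + 3·(-1) + 7·0; (-2)·(-1) + (-2)·(-1) + (-5)·0) = (4, -2, 4)
w2 = Jw1 = ((-1)·4 + (-3)·(-2) + 2·4; (-1)·4 + 3·(-2) + 7·4; (-2)·4 + (-2)·(-2) + (-5)·4) = (10, 18, -24)
w3 = Jw2 = (-112, -124, 64)
w4 = Jw3 = (612, 188, 152)
The requested component of w4 is 612.

612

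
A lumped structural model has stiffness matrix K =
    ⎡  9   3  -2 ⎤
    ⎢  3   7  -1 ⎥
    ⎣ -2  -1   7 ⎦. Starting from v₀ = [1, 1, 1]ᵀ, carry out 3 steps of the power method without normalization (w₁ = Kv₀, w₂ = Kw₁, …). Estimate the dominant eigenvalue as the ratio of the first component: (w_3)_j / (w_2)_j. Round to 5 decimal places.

11.46789

w1 = Kv₀ = (9·1 + 3·1 + (-2)·1; 3·1 + 7·1 + (-1)·1; (-2)·1 + (-1)·1 + 7·1) = (10, 9, 4)
w2 = Kw1 = (9·10 + 3·9 + (-2)·4; 3·10 + 7·9 + (-1)·4; (-2)·10 + (-1)·9 + 7·4) = (109, 89, -1)
w3 = Kw2 = (1250, 951, -314)
Ratio at component: 1250 / 109 = 11.46789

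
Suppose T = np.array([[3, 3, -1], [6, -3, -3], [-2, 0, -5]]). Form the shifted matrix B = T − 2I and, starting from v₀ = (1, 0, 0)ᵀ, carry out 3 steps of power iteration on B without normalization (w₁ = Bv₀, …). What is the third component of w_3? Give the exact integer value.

-126

B = T − 2I has rows (1, 3, -1); (6, -5, -3); (-2, 0, -7)
w1 = Bv₀ = (1, 6, -2)
w2 = Bw1 = (21, -18, 12)
w3 = Bw2 = (-45, 180, -126)
Requested component of w3: -126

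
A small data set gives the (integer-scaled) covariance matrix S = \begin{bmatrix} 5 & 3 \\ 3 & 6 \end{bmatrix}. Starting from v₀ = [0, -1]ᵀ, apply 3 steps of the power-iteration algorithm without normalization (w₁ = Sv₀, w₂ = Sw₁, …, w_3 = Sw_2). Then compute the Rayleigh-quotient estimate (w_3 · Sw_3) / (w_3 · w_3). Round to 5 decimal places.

w1 = Sv₀ = (-3, -6)
w2 = Sw1 = (-33, -45)
w3 = Sw2 = (-300, -369)
Sw3 = (-2607, -3114)
w3·Sw3 = (-300)·(-2607) + (-369)·(-3114) = 1931166; w3·w3 = (-300)·(-300) + (-369)·(-369) = 226161
λ ≈ 1931166/226161 = 8.53890

λ ≈ 8.53890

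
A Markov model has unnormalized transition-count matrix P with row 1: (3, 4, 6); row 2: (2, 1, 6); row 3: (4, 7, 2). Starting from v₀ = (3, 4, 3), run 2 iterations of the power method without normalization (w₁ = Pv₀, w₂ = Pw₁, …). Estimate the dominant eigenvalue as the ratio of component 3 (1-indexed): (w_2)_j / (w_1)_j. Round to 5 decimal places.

w1 = Pv₀ = (3·3 + 4·4 + 6·3; 2·3 + 1·4 + 6·3; 4·3 + 7·4 + 2·3) = (43, 28, 46)
w2 = Pw1 = (3·43 + 4·28 + 6·46; 2·43 + 1·28 + 6·46; 4·43 + 7·28 + 2·46) = (517, 390, 460)
Ratio at component: 460 / 46 = 10.00000

10.00000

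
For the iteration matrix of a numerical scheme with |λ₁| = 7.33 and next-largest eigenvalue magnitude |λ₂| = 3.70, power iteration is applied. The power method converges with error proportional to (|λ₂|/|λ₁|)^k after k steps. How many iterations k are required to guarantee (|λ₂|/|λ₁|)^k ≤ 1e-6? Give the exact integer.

|λ₂/λ₁| = 3.70/7.33 = 0.50477
Need k ≥ ln(1e-6) / ln(0.50477) = -13.8155 / -0.6836 ≈ 20.209
Smallest integer k satisfying the bound: 21

21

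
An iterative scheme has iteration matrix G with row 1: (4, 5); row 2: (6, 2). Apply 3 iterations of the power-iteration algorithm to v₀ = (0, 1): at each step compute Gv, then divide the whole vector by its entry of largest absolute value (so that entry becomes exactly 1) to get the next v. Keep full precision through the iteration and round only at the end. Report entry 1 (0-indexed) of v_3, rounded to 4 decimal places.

Gv0 = (5.00000, 2.00000); divide by 5.00000 → v1 = (1.00000, 0.40000)
Gv1 = (6.00000, 6.80000); divide by 6.80000 → v2 = (0.88235, 1.00000)
Gv2 = (8.52941, 7.29412); divide by 8.52941 → v3 = (1.00000, 0.85517)
Requested entry of v3: 248/290 = 0.8552

0.8552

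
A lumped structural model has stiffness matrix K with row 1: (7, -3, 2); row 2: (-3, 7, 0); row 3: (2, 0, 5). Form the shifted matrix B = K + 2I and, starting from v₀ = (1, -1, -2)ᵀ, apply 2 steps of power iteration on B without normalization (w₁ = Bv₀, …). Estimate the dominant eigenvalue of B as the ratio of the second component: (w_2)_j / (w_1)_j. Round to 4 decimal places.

B = K + 2I has rows (9, -3, 2); (-3, 9, 0); (2, 0, 7)
w1 = Bv₀ = (9·1 + (-3)·(-1) + 2·(-2); (-3)·1 + 9·(-1) + 0·(-2); 2·1 + 0·(-1) + 7·(-2)) = (8, -12, -12)
w2 = Bw1 = (9·8 + (-3)·(-12) + 2·(-12); (-3)·8 + 9·(-12) + 0·(-12); 2·8 + 0·(-12) + 7·(-12)) = (84, -132, -68)
Ratio: -132/-12 = 11.0000

μ ≈ 11.0000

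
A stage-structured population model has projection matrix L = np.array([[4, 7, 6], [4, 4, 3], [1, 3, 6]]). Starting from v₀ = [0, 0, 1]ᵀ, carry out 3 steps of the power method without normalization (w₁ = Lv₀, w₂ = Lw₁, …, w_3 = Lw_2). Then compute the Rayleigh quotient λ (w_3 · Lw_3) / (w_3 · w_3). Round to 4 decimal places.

w1 = Lv₀ = (4·0 + 7·0 + 6·1; 4·0 + 4·0 + 3·1; 1·0 + 3·0 + 6·1) = (6, 3, 6)
w2 = Lw1 = (4·6 + 7·3 + 6·6; 4·6 + 4·3 + 3·6; 1·6 + 3·3 + 6·6) = (81, 54, 51)
w3 = Lw2 = (1008, 693, 549)
Lw3 = (12177, 8451, 6381)
w3·Lw3 = 1008·12177 + 693·8451 + 549·6381 = 21634128; w3·w3 = 1008·1008 + 693·693 + 549·549 = 1797714
λ ≈ 21634128/1797714 = 12.0342

12.0342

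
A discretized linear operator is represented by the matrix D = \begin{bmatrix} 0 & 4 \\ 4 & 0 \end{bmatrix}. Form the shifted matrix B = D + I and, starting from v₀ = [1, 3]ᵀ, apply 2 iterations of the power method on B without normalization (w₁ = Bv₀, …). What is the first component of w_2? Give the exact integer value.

B = D + I has rows (1, 4); (4, 1)
w1 = Bv₀ = (1·1 + 4·3; 4·1 + 1·3) = (13, 7)
w2 = Bw1 = (1·13 + 4·7; 4·13 + 1·7) = (41, 59)
Requested component of w2: 41

41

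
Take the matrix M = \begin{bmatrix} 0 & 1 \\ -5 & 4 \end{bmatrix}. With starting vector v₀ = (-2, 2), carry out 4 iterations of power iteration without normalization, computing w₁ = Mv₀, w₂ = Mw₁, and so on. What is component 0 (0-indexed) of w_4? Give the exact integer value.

158

w1 = Mv₀ = (2, 18)
w2 = Mw1 = (18, 62)
w3 = Mw2 = (62, 158)
w4 = Mw3 = (158, 322)
The requested component of w4 is 158.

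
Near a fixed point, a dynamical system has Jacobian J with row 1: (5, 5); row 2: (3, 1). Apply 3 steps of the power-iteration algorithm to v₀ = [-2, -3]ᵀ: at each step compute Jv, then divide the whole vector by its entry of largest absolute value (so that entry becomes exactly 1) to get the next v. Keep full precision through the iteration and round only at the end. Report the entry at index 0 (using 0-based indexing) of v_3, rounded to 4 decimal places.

Jv0 = (-25.00000, -9.00000); divide by -25.00000 → v1 = (1.00000, 0.36000)
Jv1 = (6.80000, 3.36000); divide by 6.80000 → v2 = (1.00000, 0.49412)
Jv2 = (7.47059, 3.49412); divide by 7.47059 → v3 = (1.00000, 0.46772)
Requested entry of v3: -1270/-1270 = 1.0000

1.0000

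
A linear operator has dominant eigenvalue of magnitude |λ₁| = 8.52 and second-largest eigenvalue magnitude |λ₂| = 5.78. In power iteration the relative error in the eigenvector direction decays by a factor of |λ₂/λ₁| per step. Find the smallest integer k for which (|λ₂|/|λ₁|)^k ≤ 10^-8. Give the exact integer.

|λ₂/λ₁| = 5.78/8.52 = 0.67840
Need k ≥ ln(10^-8) / ln(0.67840) = -18.4207 / -0.3880 ≈ 47.474
Smallest integer k satisfying the bound: 48

48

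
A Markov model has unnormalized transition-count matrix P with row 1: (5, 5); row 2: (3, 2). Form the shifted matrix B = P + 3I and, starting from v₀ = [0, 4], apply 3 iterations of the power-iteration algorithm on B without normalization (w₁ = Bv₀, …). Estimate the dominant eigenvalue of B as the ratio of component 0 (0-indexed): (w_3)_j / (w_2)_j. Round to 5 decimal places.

B = P + 3I has rows (8, 5); (3, 5)
w1 = Bv₀ = (8·0 + 5·4; 3·0 + 5·4) = (20, 20)
w2 = Bw1 = (8·20 + 5·20; 3·20 + 5·20) = (260, 160)
w3 = Bw2 = (2880, 1580)
Ratio: 2880/260 = 11.07692

11.07692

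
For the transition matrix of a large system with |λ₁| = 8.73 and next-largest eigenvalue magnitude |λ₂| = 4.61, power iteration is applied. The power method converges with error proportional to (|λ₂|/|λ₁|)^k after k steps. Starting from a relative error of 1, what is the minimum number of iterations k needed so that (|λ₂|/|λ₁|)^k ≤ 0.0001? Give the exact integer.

|λ₂/λ₁| = 4.61/8.73 = 0.52806
Need k ≥ ln(0.0001) / ln(0.52806) = -9.2103 / -0.6385 ≈ 14.424
Smallest integer k satisfying the bound: 15

15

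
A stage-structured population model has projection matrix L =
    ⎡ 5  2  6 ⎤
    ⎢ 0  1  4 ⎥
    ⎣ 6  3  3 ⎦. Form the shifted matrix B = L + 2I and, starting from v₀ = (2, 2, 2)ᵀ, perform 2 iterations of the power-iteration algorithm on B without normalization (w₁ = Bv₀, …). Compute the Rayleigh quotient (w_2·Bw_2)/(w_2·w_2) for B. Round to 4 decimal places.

B = L + 2I has rows (7, 2, 6); (0, 3, 4); (6, 3, 5)
w1 = Bv₀ = (30, 14, 28)
w2 = Bw1 = (406, 154, 362)
Bw2 = (5322, 1910, 4708)
w2·Bw2 = 4159168; w2·w2 = 319596; μ ≈ 4159168/319596 = 13.0138

13.0138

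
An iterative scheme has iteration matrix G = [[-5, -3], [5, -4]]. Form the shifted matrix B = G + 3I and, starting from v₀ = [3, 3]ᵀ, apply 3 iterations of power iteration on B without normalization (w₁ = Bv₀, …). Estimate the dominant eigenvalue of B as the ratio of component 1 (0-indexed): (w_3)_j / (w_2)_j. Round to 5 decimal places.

B = G + 3I has rows (-2, -3); (5, -1)
w1 = Bv₀ = (-15, 12)
w2 = Bw1 = (-6, -87)
w3 = Bw2 = (273, 57)
Ratio: 57/-87 = -0.65517

-0.65517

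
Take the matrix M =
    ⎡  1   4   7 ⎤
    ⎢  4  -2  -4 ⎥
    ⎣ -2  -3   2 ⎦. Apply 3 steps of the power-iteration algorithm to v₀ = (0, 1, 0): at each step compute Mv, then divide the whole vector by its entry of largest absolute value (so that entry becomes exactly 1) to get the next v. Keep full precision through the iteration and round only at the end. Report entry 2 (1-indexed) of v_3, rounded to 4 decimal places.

Mv0 = (4.00000, -2.00000, -3.00000); divide by 4.00000 → v1 = (1.00000, -0.50000, -0.75000)
Mv1 = (-6.25000, 8.00000, -2.00000); divide by 8.00000 → v2 = (-0.78125, 1.00000, -0.25000)
Mv2 = (1.46875, -4.12500, -1.93750); divide by -4.12500 → v3 = (-0.35606, 1.00000, 0.46970)
Requested entry of v3: -132/-132 = 1.0000

1.0000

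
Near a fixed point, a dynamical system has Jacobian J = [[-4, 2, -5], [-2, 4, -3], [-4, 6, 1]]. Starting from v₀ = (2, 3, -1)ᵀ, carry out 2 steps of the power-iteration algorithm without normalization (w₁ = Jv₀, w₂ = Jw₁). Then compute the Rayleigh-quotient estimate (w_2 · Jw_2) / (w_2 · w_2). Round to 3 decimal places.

w1 = Jv₀ = ((-4)·2 + 2·3 + (-5)·(-1); (-2)·2 + 4·3 + (-3)·(-1); (-4)·2 + 6·3 + 1·(-1)) = (3, 11, 9)
w2 = Jw1 = ((-4)·3 + 2·11 + (-5)·9; (-2)·3 + 4·11 + (-3)·9; (-4)·3 + 6·11 + 1·9) = (-35, 11, 63)
Jw2 = (-153, -75, 269)
w2·Jw2 = (-35)·(-153) + 11·(-75) + 63·269 = 21477; w2·w2 = (-35)·(-35) + 11·11 + 63·63 = 5315
λ ≈ 21477/5315 = 4.041

λ ≈ 4.041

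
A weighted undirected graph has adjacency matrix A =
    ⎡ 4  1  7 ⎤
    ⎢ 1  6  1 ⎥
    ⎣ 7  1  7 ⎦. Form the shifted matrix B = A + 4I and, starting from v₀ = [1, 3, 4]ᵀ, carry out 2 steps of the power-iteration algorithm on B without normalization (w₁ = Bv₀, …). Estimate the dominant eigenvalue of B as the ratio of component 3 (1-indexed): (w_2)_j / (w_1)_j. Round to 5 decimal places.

B = A + 4I has rows (8, 1, 7); (1, 10, 1); (7, 1, 11)
w1 = Bv₀ = (39, 35, 54)
w2 = Bw1 = (725, 443, 902)
Ratio: 902/54 = 16.70370

16.70370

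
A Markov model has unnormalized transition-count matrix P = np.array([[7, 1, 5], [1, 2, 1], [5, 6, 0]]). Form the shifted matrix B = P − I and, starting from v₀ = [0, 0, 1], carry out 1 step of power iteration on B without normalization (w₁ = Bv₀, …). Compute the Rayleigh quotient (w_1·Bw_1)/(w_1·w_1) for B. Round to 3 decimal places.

B = P − I has rows (6, 1, 5); (1, 1, 1); (5, 6, -1)
w1 = Bv₀ = (5, 1, -1)
Bw1 = (26, 5, 32)
w1·Bw1 = 103; w1·w1 = 27; μ ≈ 103/27 = 3.815

μ ≈ 3.815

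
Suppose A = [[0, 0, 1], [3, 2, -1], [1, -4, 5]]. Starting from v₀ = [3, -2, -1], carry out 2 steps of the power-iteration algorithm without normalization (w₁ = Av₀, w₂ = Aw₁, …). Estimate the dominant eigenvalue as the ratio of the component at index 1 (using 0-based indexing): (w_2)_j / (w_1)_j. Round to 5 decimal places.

λ ≈ 0.50000

w1 = Av₀ = (-1, 6, 6)
w2 = Aw1 = (6, 3, 5)
Ratio at component: 3 / 6 = 0.50000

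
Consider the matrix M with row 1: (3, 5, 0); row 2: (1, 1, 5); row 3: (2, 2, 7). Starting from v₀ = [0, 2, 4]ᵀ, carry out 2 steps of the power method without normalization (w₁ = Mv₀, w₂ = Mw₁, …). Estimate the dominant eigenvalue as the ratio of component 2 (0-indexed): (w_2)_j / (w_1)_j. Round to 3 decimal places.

9.000

w1 = Mv₀ = (10, 22, 32)
w2 = Mw1 = (140, 192, 288)
Ratio at component: 288 / 32 = 9.000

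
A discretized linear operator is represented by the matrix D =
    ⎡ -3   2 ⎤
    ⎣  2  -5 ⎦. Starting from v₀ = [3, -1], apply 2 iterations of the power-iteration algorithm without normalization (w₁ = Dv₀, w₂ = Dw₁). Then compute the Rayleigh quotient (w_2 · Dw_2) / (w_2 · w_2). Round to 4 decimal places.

-6.2162

w1 = Dv₀ = ((-3)·3 + 2·(-1); 2·3 + (-5)·(-1)) = (-11, 11)
w2 = Dw1 = ((-3)·(-11) + 2·11; 2·(-11) + (-5)·11) = (55, -77)
Dw2 = (-319, 495)
w2·Dw2 = 55·(-319) + (-77)·495 = -55660; w2·w2 = 55·55 + (-77)·(-77) = 8954
λ ≈ -55660/8954 = -6.2162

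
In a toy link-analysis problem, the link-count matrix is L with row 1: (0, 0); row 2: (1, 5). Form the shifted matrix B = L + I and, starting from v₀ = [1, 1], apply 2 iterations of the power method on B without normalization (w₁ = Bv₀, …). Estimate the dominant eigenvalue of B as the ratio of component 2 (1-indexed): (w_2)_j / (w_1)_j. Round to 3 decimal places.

B = L + I has rows (1, 0); (1, 6)
w1 = Bv₀ = (1·1 + 0·1; 1·1 + 6·1) = (1, 7)
w2 = Bw1 = (1·1 + 0·7; 1·1 + 6·7) = (1, 43)
Ratio: 43/7 = 6.143

μ ≈ 6.143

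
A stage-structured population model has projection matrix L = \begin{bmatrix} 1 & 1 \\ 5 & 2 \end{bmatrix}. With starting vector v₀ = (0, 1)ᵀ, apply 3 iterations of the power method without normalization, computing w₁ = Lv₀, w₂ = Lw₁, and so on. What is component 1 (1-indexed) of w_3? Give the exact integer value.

12

w1 = Lv₀ = (1·0 + 1·1; 5·0 + 2·1) = (1, 2)
w2 = Lw1 = (1·1 + 1·2; 5·1 + 2·2) = (3, 9)
w3 = Lw2 = (12, 33)
The requested component of w3 is 12.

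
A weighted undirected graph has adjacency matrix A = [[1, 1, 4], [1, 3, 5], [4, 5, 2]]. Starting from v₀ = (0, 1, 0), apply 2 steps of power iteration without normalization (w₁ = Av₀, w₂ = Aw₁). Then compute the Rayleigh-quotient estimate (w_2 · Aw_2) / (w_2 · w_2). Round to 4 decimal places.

8.8308

w1 = Av₀ = (1, 3, 5)
w2 = Aw1 = (24, 35, 29)
Aw2 = (175, 274, 329)
w2·Aw2 = 24·175 + 35·274 + 29·329 = 23331; w2·w2 = 24·24 + 35·35 + 29·29 = 2642
λ ≈ 23331/2642 = 8.8308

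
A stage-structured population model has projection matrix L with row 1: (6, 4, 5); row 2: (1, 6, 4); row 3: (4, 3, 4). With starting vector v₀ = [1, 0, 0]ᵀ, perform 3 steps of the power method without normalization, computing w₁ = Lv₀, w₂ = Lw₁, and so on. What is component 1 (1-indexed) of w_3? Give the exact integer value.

687

w1 = Lv₀ = (6·1 + 4·0 + 5·0; 1·1 + 6·0 + 4·0; 4·1 + 3·0 + 4·0) = (6, 1, 4)
w2 = Lw1 = (6·6 + 4·1 + 5·4; 1·6 + 6·1 + 4·4; 4·6 + 3·1 + 4·4) = (60, 28, 43)
w3 = Lw2 = (687, 400, 496)
The requested component of w3 is 687.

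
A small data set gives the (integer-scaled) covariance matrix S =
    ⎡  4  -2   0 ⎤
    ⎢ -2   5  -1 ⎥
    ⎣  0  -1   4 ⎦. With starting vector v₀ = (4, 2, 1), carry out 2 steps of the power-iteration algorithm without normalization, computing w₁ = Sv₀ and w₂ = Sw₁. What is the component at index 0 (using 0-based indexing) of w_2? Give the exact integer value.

w1 = Sv₀ = (12, 1, 2)
w2 = Sw1 = (46, -21, 7)
The requested component of w2 is 46.

46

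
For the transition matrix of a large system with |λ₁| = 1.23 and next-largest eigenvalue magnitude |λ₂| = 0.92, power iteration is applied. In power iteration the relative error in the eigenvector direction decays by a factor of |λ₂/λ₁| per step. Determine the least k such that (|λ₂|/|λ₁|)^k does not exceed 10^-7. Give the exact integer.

|λ₂/λ₁| = 0.92/1.23 = 0.74797
Need k ≥ ln(10^-7) / ln(0.74797) = -16.1181 / -0.2904 ≈ 55.504
Smallest integer k satisfying the bound: 56

56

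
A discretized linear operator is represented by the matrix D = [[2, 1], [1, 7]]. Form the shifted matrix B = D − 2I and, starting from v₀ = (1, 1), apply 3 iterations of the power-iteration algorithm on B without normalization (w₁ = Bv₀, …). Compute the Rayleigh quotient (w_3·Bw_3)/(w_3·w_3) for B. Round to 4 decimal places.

B = D − 2I has rows (0, 1); (1, 5)
w1 = Bv₀ = (0·1 + 1·1; 1·1 + 5·1) = (1, 6)
w2 = Bw1 = (0·1 + 1·6; 1·1 + 5·6) = (6, 31)
w3 = Bw2 = (31, 161)
Bw3 = (161, 836)
w3·Bw3 = 139587; w3·w3 = 26882; μ ≈ 139587/26882 = 5.1926

μ ≈ 5.1926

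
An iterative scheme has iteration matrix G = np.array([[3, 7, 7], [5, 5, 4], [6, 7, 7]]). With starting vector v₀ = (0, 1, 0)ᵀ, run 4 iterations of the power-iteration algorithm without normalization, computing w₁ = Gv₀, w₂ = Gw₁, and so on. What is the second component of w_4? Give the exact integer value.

w1 = Gv₀ = (3·0 + 7·1 + 7·0; 5·0 + 5·1 + 4·0; 6·0 + 7·1 + 7·0) = (7, 5, 7)
w2 = Gw1 = (3·7 + 7·5 + 7·7; 5·7 + 5·5 + 4·7; 6·7 + 7·5 + 7·7) = (105, 88, 126)
w3 = Gw2 = (1813, 1469, 2128)
w4 = Gw3 = (30618, 24922, 36057)
The requested component of w4 is 24922.

24922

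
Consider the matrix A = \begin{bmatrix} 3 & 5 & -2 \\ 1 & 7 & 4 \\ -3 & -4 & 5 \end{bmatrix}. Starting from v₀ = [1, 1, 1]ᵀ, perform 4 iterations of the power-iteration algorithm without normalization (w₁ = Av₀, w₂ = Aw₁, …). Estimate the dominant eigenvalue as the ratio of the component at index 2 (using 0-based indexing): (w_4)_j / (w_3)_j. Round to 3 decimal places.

w1 = Av₀ = (3·1 + 5·1 + (-2)·1; 1·1 + 7·1 + 4·1; (-3)·1 + (-4)·1 + 5·1) = (6, 12, -2)
w2 = Aw1 = (3·6 + 5·12 + (-2)·(-2); 1·6 + 7·12 + 4·(-2); (-3)·6 + (-4)·12 + 5·(-2)) = (82, 82, -76)
w3 = Aw2 = (808, 352, -954)
w4 = Aw3 = (6092, -544, -8602)
Ratio at component: -8602 / -954 = 9.017

9.017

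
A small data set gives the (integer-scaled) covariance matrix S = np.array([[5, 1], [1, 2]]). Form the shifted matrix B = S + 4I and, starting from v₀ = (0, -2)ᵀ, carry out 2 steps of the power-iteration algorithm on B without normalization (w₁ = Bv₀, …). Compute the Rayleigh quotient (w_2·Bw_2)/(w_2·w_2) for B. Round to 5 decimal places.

B = S + 4I has rows (9, 1); (1, 6)
w1 = Bv₀ = (-2, -12)
w2 = Bw1 = (-30, -74)
Bw2 = (-344, -474)
w2·Bw2 = 45396; w2·w2 = 6376; μ ≈ 45396/6376 = 7.11982

7.11982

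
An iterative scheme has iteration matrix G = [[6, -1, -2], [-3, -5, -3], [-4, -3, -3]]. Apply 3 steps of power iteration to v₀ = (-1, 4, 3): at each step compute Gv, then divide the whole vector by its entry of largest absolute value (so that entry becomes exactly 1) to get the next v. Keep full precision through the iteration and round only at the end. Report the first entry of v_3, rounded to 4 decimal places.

0.5142

Gv0 = (-16.00000, -26.00000, -17.00000); divide by -26.00000 → v1 = (0.61538, 1.00000, 0.65385)
Gv1 = (1.38462, -8.80769, -7.42308); divide by -8.80769 → v2 = (-0.15721, 1.00000, 0.84279)
Gv2 = (-3.62882, -7.05677, -4.89956); divide by -7.05677 → v3 = (0.51423, 1.00000, 0.69431)
Requested entry of v3: -831/-1616 = 0.5142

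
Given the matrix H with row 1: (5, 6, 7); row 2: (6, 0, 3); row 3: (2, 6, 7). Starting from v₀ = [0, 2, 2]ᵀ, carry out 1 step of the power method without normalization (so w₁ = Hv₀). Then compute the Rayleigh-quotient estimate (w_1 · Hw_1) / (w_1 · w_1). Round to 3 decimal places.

12.588

w1 = Hv₀ = (5·0 + 6·2 + 7·2; 6·0 + 0·2 + 3·2; 2·0 + 6·2 + 7·2) = (26, 6, 26)
Hw1 = (348, 234, 270)
w1·Hw1 = 26·348 + 6·234 + 26·270 = 17472; w1·w1 = 26·26 + 6·6 + 26·26 = 1388
λ ≈ 17472/1388 = 12.588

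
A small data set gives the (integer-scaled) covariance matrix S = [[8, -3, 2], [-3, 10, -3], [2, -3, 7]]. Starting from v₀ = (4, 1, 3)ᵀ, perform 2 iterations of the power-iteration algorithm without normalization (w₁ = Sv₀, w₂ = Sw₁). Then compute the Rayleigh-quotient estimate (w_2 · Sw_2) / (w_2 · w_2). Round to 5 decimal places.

w1 = Sv₀ = (35, -11, 26)
w2 = Sw1 = (365, -293, 285)
Sw2 = (4369, -4880, 3604)
w2·Sw2 = 365·4369 + (-293)·(-4880) + 285·3604 = 4051665; w2·w2 = 365·365 + (-293)·(-293) + 285·285 = 300299
λ ≈ 4051665/300299 = 13.49210

13.49210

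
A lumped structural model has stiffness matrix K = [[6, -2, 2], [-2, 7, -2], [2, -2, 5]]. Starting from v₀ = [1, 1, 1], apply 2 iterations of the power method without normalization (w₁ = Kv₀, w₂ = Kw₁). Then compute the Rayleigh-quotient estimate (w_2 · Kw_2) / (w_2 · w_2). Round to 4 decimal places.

λ ≈ 7.6721

w1 = Kv₀ = (6, 3, 5)
w2 = Kw1 = (40, -1, 31)
Kw2 = (304, -149, 237)
w2·Kw2 = 40·304 + (-1)·(-149) + 31·237 = 19656; w2·w2 = 40·40 + (-1)·(-1) + 31·31 = 2562
λ ≈ 19656/2562 = 7.6721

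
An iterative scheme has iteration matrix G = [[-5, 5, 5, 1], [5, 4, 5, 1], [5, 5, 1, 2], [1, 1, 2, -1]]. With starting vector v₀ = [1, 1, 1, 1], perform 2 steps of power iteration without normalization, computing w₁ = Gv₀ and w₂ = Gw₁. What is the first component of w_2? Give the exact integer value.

113

w1 = Gv₀ = ((-5)·1 + 5·1 + 5·1 + 1·1; 5·1 + 4·1 + 5·1 + 1·1; 5·1 + 5·1 + 1·1 + 2·1; 1·1 + 1·1 + 2·1 + (-1)·1) = (6, 15, 13, 3)
w2 = Gw1 = ((-5)·6 + 5·15 + 5·13 + 1·3; 5·6 + 4·15 + 5·13 + 1·3; 5·6 + 5·15 + 1·13 + 2·3; 1·6 + 1·15 + 2·13 + (-1)·3) = (113, 158, 124, 44)
The requested component of w2 is 113.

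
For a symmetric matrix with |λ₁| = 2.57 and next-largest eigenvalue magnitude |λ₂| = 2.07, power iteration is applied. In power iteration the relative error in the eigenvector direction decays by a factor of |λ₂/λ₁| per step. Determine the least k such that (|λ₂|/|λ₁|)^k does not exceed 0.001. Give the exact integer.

32

|λ₂/λ₁| = 2.07/2.57 = 0.80545
Need k ≥ ln(0.001) / ln(0.80545) = -6.9078 / -0.2164 ≈ 31.928
Smallest integer k satisfying the bound: 32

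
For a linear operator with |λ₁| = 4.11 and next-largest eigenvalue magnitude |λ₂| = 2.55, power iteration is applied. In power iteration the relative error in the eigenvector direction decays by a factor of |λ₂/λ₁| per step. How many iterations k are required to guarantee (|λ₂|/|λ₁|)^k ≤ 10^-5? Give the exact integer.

|λ₂/λ₁| = 2.55/4.11 = 0.62044
Need k ≥ ln(10^-5) / ln(0.62044) = -11.5129 / -0.4773 ≈ 24.119
Smallest integer k satisfying the bound: 25

25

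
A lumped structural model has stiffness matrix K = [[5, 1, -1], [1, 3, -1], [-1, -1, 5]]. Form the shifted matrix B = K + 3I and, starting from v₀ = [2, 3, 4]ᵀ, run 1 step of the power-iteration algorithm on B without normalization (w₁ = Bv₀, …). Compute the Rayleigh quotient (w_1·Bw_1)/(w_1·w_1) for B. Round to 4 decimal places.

B = K + 3I has rows (8, 1, -1); (1, 6, -1); (-1, -1, 8)
w1 = Bv₀ = (15, 16, 27)
Bw1 = (109, 84, 185)
w1·Bw1 = 7974; w1·w1 = 1210; μ ≈ 7974/1210 = 6.5901

μ ≈ 6.5901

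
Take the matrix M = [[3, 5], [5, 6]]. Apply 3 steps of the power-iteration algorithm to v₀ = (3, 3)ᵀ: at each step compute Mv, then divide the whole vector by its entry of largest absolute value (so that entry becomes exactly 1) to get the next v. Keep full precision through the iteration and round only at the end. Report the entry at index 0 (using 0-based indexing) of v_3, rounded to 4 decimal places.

0.7439

Mv0 = (24.00000, 33.00000); divide by 33.00000 → v1 = (0.72727, 1.00000)
Mv1 = (7.18182, 9.63636); divide by 9.63636 → v2 = (0.74528, 1.00000)
Mv2 = (7.23585, 9.72642); divide by 9.72642 → v3 = (0.74394, 1.00000)
Requested entry of v3: 2301/3093 = 0.7439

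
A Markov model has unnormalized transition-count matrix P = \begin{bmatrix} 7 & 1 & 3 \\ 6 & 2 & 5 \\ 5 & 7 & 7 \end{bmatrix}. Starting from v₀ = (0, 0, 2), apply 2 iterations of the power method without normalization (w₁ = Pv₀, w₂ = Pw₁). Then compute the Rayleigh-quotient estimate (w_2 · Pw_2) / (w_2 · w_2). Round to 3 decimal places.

w1 = Pv₀ = (6, 10, 14)
w2 = Pw1 = (94, 126, 198)
Pw2 = (1378, 1806, 2738)
w2·Pw2 = 94·1378 + 126·1806 + 198·2738 = 899212; w2·w2 = 94·94 + 126·126 + 198·198 = 63916
λ ≈ 899212/63916 = 14.069

λ ≈ 14.069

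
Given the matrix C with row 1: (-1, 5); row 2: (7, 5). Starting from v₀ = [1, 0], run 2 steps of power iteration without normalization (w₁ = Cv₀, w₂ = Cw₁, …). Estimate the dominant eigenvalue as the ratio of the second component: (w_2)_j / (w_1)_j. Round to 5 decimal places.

λ ≈ 4.00000

w1 = Cv₀ = (-1, 7)
w2 = Cw1 = (36, 28)
Ratio at component: 28 / 7 = 4.00000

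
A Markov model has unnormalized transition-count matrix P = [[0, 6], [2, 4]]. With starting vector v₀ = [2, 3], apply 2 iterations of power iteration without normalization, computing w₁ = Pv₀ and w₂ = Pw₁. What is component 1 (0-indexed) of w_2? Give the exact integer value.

w1 = Pv₀ = (0·2 + 6·3; 2·2 + 4·3) = (18, 16)
w2 = Pw1 = (0·18 + 6·16; 2·18 + 4·16) = (96, 100)
The requested component of w2 is 100.

100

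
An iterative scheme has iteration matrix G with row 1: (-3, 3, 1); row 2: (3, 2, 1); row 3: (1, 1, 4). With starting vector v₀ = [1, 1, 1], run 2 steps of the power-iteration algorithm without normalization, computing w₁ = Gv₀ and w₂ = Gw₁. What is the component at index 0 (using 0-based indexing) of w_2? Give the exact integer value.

21

w1 = Gv₀ = ((-3)·1 + 3·1 + 1·1; 3·1 + 2·1 + 1·1; 1·1 + 1·1 + 4·1) = (1, 6, 6)
w2 = Gw1 = ((-3)·1 + 3·6 + 1·6; 3·1 + 2·6 + 1·6; 1·1 + 1·6 + 4·6) = (21, 21, 31)
The requested component of w2 is 21.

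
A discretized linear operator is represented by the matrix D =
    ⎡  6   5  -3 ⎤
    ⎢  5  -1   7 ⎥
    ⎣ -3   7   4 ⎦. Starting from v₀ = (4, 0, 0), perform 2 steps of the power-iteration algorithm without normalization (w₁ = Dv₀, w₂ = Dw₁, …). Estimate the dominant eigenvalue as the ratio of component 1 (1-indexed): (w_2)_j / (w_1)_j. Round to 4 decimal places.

w1 = Dv₀ = (6·4 + 5·0 + (-3)·0; 5·4 + (-1)·0 + 7·0; (-3)·4 + 7·0 + 4·0) = (24, 20, -12)
w2 = Dw1 = (6·24 + 5·20 + (-3)·(-12); 5·24 + (-1)·20 + 7·(-12); (-3)·24 + 7·20 + 4·(-12)) = (280, 16, 20)
Ratio at component: 280 / 24 = 11.6667

11.6667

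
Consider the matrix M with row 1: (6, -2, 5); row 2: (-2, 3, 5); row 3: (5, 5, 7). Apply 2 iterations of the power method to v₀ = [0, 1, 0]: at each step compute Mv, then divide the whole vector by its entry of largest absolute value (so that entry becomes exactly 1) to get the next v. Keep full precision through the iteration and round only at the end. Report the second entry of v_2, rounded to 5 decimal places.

Mv0 = (-2.000000, 3.000000, 5.000000); divide by 5.000000 → v1 = (-0.400000, 0.600000, 1.000000)
Mv1 = (1.400000, 7.600000, 8.000000); divide by 8.000000 → v2 = (0.175000, 0.950000, 1.000000)
Requested entry of v2: 38/40 = 0.95000

0.95000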